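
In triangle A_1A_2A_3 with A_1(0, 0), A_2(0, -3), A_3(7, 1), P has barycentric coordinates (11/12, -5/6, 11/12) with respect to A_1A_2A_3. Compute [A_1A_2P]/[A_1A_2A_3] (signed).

11/12

The signed ratio [A_1A_2P]/[A_1A_2A_3] equals the barycentric coordinate of P at vertex A_3, which is 11/12.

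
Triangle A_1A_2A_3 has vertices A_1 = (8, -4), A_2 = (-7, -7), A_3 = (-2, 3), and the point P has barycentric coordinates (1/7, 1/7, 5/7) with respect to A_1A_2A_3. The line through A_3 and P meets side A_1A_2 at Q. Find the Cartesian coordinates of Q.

(1/2, -11/2)

Line A_3P meets A_1A_2 where the A_3-coordinate vanishes; zeroing P's A_3-weight and renormalizing leaves A_1, A_2-weights 1/7 : 1/7 → (1/2, 1/2).
So Q = (1/2)·A_1 + (1/2)·A_2 = (1/2, -11/2).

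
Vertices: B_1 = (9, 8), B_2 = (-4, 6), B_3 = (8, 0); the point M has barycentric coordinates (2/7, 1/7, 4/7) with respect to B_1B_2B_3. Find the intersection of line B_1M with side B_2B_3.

(28/5, 6/5)

Line B_1M meets B_2B_3 where the B_1-coordinate vanishes; zeroing M's B_1-weight and renormalizing leaves B_2, B_3-weights 1/7 : 4/7 → (1/5, 4/5).
So N = (1/5)·B_2 + (4/5)·B_3 = (28/5, 6/5).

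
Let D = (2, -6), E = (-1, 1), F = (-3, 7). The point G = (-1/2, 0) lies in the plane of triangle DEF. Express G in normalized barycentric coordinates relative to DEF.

Signed area of the reference triangle: [DEF] = ½·(2·(1−7) + (-1)·(7−(-6)) + (-3)·(-6−1)) = ½·(-12 − 13 + 21) = -2.
[GEF] = ½·((-1/2)·(1−7) + (-1)·(7−0) + (-3)·(0−1)) = ½·(3 − 7 + 3) = -1/2, so the D-coordinate is (-1/2)/(-2) = 1/4.
[DGF] = ½·(2·(0−7) + (-1/2)·(7−(-6)) + (-3)·(-6−0)) = ½·(-14 − 13/2 + 18) = -5/4, so the E-coordinate is 5/8.
[DEG] = ½·(2·(1−0) + (-1)·(0−(-6)) + (-1/2)·(-6−1)) = ½·(2 − 6 + 7/2) = -1/4, so the F-coordinate is 1/8.
Check: 1/4 + 5/8 + 1/8 = 1.

(1/4, 5/8, 1/8)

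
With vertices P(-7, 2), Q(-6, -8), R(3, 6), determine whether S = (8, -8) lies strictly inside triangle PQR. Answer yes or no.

no

Barycentric coordinates of S: (-49/26, 20/13, 35/26).
The three coordinates are negative, positive, positive; a point is interior exactly when all three are positive.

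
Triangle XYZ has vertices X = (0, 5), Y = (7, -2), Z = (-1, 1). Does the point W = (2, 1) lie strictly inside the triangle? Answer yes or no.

Barycentric coordinates of W: (9/35, 12/35, 2/5).
The three coordinates are positive, positive, positive; a point is interior exactly when all three are positive.

yes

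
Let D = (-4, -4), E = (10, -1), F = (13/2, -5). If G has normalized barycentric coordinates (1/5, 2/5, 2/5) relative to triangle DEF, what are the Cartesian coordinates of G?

(29/5, -16/5)

G = (1/5)·D + (2/5)·E + (2/5)·F.
x-coordinate: (1/5)·(-4) + (2/5)·10 + (2/5)·(13/2) = 29/5.
y-coordinate: (1/5)·(-4) + (2/5)·(-1) + (2/5)·(-5) = -16/5.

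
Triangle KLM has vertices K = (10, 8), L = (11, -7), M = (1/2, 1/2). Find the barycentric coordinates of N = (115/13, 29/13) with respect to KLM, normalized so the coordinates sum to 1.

Signed area of the reference triangle: [KLM] = ½·(10·(-7−(1/2)) + 11·(1/2−8) + (1/2)·(8−(-7))) = ½·(-75 − 165/2 + 15/2) = -75.
[NLM] = ½·((115/13)·(-7−(1/2)) + 11·(1/2−(29/13)) + (1/2)·(29/13−(-7))) = ½·(-1725/26 − 495/26 + 60/13) = -525/13, so the K-coordinate is (-525/13)/(-75) = 7/13.
[KNM] = ½·(10·(29/13−(1/2)) + (115/13)·(1/2−8) + (1/2)·(8−(29/13))) = ½·(225/13 − 1725/26 + 75/26) = -300/13, so the L-coordinate is 4/13.
[KLN] = ½·(10·(-7−(29/13)) + 11·(29/13−8) + (115/13)·(8−(-7))) = ½·(-1200/13 − 825/13 + 1725/13) = -150/13, so the M-coordinate is 2/13.
Check: 7/13 + 4/13 + 2/13 = 1.

(7/13, 4/13, 2/13)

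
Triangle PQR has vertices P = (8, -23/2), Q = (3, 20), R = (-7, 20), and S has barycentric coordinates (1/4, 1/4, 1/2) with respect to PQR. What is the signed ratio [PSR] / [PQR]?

The signed ratio [PSR]/[PQR] equals the barycentric coordinate of S at vertex Q, which is 1/4.

1/4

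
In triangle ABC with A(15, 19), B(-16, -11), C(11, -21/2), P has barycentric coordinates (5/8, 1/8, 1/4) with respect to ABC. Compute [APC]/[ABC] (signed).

1/8

The signed ratio [APC]/[ABC] equals the barycentric coordinate of P at vertex B, which is 1/8.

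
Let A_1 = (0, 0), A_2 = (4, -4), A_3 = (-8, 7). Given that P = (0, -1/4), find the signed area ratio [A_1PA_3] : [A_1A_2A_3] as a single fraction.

1/2

[A_1A_2A_3] = ½·(0·(-4−7) + 4·(7−0) + (-8)·(0−(-4))) = ½·(0 + 28 − 32) = -2.
[A_1PA_3] = ½·(0·(-1/4−7) + 0·(7−0) + (-8)·(0−(-1/4))) = ½·(0 + 0 − 2) = -1, so the ratio is (-1)/(-2) = 1/2.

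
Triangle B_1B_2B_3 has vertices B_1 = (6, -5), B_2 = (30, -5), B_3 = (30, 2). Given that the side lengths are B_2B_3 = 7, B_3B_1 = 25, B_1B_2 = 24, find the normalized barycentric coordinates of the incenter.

(1/8, 25/56, 3/7)

The incenter has barycentric coordinates proportional to the opposite side lengths: (7 : 25 : 24).
Normalizing by 7+25+24 = 56 gives (1/8, 25/56, 3/7).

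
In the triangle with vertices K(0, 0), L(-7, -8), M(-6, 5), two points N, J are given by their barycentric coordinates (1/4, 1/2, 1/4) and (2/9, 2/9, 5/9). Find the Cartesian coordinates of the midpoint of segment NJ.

Barycentric coordinates of the midpoint are the average: (17/72, 13/36, 29/72).
Converting: (17/72)·K + (13/36)·L + (29/72)·M = (-89/18, -7/8).

(-89/18, -7/8)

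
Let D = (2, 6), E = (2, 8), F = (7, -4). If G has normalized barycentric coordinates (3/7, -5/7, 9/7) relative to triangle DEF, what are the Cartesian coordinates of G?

(59/7, -58/7)

G = (3/7)·D + (-5/7)·E + (9/7)·F.
x-coordinate: (3/7)·2 + (-5/7)·2 + (9/7)·7 = 59/7.
y-coordinate: (3/7)·6 + (-5/7)·8 + (9/7)·(-4) = -58/7.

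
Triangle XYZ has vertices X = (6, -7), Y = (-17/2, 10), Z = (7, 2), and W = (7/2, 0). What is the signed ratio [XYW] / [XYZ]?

2/5

[XYZ] = ½·(6·(10−2) + (-17/2)·(2−(-7)) + 7·(-7−10)) = ½·(48 − 153/2 − 119) = -295/4.
[XYW] = ½·(6·(10−0) + (-17/2)·(0−(-7)) + (7/2)·(-7−10)) = ½·(60 − 119/2 − 119/2) = -59/2, so the ratio is (-59/2)/(-295/4) = 2/5.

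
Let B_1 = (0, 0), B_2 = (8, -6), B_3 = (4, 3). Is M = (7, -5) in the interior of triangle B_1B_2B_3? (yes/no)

yes

Barycentric coordinates of M: (5/48, 41/48, 1/24).
The three coordinates are positive, positive, positive; a point is interior exactly when all three are positive.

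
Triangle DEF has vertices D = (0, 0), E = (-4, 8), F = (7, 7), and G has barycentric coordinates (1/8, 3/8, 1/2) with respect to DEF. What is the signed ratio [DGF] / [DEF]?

The signed ratio [DGF]/[DEF] equals the barycentric coordinate of G at vertex E, which is 3/8.

3/8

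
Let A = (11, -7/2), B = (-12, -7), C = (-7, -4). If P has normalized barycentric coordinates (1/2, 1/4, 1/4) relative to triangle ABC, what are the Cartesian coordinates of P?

P = (1/2)·A + (1/4)·B + (1/4)·C.
x-coordinate: (1/2)·11 + (1/4)·(-12) + (1/4)·(-7) = 3/4.
y-coordinate: (1/2)·(-7/2) + (1/4)·(-7) + (1/4)·(-4) = -9/2.

(3/4, -9/2)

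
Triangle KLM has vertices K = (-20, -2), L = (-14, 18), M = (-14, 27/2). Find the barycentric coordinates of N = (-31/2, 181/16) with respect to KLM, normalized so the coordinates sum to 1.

Signed area of the reference triangle: [KLM] = ½·((-20)·(18−(27/2)) + (-14)·(27/2−(-2)) + (-14)·(-2−18)) = ½·(-90 − 217 + 280) = -27/2.
[NLM] = ½·((-31/2)·(18−(27/2)) + (-14)·(27/2−(181/16)) + (-14)·(181/16−18)) = ½·(-279/4 − 245/8 + 749/8) = -27/8, so the K-coordinate is (-27/8)/(-27/2) = 1/4.
[KNM] = ½·((-20)·(181/16−(27/2)) + (-31/2)·(27/2−(-2)) + (-14)·(-2−(181/16))) = ½·(175/4 − 961/4 + 1491/8) = -81/16, so the L-coordinate is 3/8.
[KLN] = ½·((-20)·(18−(181/16)) + (-14)·(181/16−(-2)) + (-31/2)·(-2−18)) = ½·(-535/4 − 1491/8 + 310) = -81/16, so the M-coordinate is 3/8.

(1/4, 3/8, 3/8)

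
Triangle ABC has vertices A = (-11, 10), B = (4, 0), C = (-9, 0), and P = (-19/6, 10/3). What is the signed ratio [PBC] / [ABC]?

1/3

[ABC] = ½·((-11)·(0−0) + 4·(0−10) + (-9)·(10−0)) = ½·(0 − 40 − 90) = -65.
[PBC] = ½·((-19/6)·(0−0) + 4·(0−(10/3)) + (-9)·(10/3−0)) = ½·(0 − 40/3 − 30) = -65/3, so the ratio is (-65/3)/(-65) = 1/3.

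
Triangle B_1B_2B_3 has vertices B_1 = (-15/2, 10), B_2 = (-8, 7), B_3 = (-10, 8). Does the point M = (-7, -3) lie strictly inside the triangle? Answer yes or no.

Barycentric coordinates of M: (-38/13, 67/13, -16/13).
The three coordinates are negative, positive, negative; a point is interior exactly when all three are positive.

no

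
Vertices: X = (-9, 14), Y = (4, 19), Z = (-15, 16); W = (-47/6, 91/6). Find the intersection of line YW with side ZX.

Barycentric coordinates of W with respect to XYZ: (2/3, 1/6, 1/6).
On side ZX the Y-coordinate is zero; dropping W's Y-weight 1/6 and renormalizing the remaining 1/6 : 2/3 gives weights 1/5, 4/5 on Z, X.
V = (1/5)·(-15, 16) + (4/5)·(-9, 14) = (-51/5, 72/5).

(-51/5, 72/5)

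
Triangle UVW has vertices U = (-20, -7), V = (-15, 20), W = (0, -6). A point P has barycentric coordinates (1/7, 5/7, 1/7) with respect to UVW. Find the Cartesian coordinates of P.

(-95/7, 87/7)

P = (1/7)·U + (5/7)·V + (1/7)·W.
x-coordinate: (1/7)·(-20) + (5/7)·(-15) + (1/7)·0 = -95/7.
y-coordinate: (1/7)·(-7) + (5/7)·20 + (1/7)·(-6) = 87/7.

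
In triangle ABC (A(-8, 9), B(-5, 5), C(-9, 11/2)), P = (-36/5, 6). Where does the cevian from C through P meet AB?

(-6, 19/3)

Barycentric coordinates of P with respect to ABC: (1/5, 2/5, 2/5).
On side AB the C-coordinate is zero; dropping P's C-weight 2/5 and renormalizing the remaining 1/5 : 2/5 gives weights 1/3, 2/3 on A, B.
Q = (1/3)·(-8, 9) + (2/3)·(-5, 5) = (-6, 19/3).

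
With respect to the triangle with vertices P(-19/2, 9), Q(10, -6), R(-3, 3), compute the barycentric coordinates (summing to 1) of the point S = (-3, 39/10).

(3/5, 3/10, 1/10)

Signed area of the reference triangle: [PQR] = ½·((-19/2)·(-6−3) + 10·(3−9) + (-3)·(9−(-6))) = ½·(171/2 − 60 − 45) = -39/4.
[SQR] = ½·((-3)·(-6−3) + 10·(3−(39/10)) + (-3)·(39/10−(-6))) = ½·(27 − 9 − 297/10) = -117/20, so the P-coordinate is (-117/20)/(-39/4) = 3/5.
[PSR] = ½·((-19/2)·(39/10−3) + (-3)·(3−9) + (-3)·(9−(39/10))) = ½·(-171/20 + 18 − 153/10) = -117/40, so the Q-coordinate is 3/10.
[PQS] = ½·((-19/2)·(-6−(39/10)) + 10·(39/10−9) + (-3)·(9−(-6))) = ½·(1881/20 − 51 − 45) = -39/40, so the R-coordinate is 1/10.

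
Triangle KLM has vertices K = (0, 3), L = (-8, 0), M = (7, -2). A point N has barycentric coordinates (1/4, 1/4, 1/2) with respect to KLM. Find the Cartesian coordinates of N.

N = (1/4)·K + (1/4)·L + (1/2)·M.
x-coordinate: (1/4)·0 + (1/4)·(-8) + (1/2)·7 = 3/2.
y-coordinate: (1/4)·3 + (1/4)·0 + (1/2)·(-2) = -1/4.

(3/2, -1/4)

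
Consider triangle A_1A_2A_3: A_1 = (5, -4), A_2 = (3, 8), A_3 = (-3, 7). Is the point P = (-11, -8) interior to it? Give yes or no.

Barycentric coordinates of P: (41/37, -104/37, 100/37).
The three coordinates are positive, negative, positive; a point is interior exactly when all three are positive.

no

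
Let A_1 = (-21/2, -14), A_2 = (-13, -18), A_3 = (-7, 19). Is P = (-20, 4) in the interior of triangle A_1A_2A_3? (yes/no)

Barycentric coordinates of P: (-782/137, 753/137, 166/137).
The three coordinates are negative, positive, positive; a point is interior exactly when all three are positive.

no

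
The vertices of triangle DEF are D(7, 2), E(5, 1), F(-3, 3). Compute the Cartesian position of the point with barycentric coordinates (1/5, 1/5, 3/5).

G = (1/5)·D + (1/5)·E + (3/5)·F.
x-coordinate: (1/5)·7 + (1/5)·5 + (3/5)·(-3) = 3/5.
y-coordinate: (1/5)·2 + (1/5)·1 + (3/5)·3 = 12/5.

(3/5, 12/5)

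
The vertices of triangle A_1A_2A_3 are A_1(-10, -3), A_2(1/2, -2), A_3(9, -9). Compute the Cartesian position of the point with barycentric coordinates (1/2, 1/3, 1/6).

P = (1/2)·A_1 + (1/3)·A_2 + (1/6)·A_3.
x-coordinate: (1/2)·(-10) + (1/3)·(1/2) + (1/6)·9 = -10/3.
y-coordinate: (1/2)·(-3) + (1/3)·(-2) + (1/6)·(-9) = -11/3.

(-10/3, -11/3)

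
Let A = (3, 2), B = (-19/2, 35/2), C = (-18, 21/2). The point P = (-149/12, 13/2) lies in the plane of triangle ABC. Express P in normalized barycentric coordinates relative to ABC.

(1/3, -1/6, 5/6)

Signed area of the reference triangle: [ABC] = ½·(3·(35/2−(21/2)) + (-19/2)·(21/2−2) + (-18)·(2−(35/2))) = ½·(21 − 323/4 + 279) = 877/8.
[PBC] = ½·((-149/12)·(35/2−(21/2)) + (-19/2)·(21/2−(13/2)) + (-18)·(13/2−(35/2))) = ½·(-1043/12 − 38 + 198) = 877/24, so the A-coordinate is (877/24)/(877/8) = 1/3.
[APC] = ½·(3·(13/2−(21/2)) + (-149/12)·(21/2−2) + (-18)·(2−(13/2))) = ½·(-12 − 2533/24 + 81) = -877/48, so the B-coordinate is -1/6.
[ABP] = ½·(3·(35/2−(13/2)) + (-19/2)·(13/2−2) + (-149/12)·(2−(35/2))) = ½·(33 − 171/4 + 4619/24) = 4385/48, so the C-coordinate is 5/6.
Check: 1/3 − 1/6 + 5/6 = 1.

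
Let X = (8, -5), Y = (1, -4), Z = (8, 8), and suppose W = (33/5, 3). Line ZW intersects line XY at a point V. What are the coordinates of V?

Barycentric coordinates of W with respect to XYZ: (1/5, 1/5, 3/5).
On side XY the Z-coordinate is zero; dropping W's Z-weight 3/5 and renormalizing the remaining 1/5 : 1/5 gives weights 1/2, 1/2 on X, Y.
V = (1/2)·(8, -5) + (1/2)·(1, -4) = (9/2, -9/2).

(9/2, -9/2)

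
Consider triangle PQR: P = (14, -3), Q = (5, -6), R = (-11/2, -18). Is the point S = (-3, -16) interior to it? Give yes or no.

yes

Barycentric coordinates of S: (2/17, 1/51, 44/51).
The three coordinates are positive, positive, positive; a point is interior exactly when all three are positive.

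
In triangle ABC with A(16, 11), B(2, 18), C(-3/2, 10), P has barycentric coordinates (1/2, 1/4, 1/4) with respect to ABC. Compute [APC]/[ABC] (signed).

The signed ratio [APC]/[ABC] equals the barycentric coordinate of P at vertex B, which is 1/4.

1/4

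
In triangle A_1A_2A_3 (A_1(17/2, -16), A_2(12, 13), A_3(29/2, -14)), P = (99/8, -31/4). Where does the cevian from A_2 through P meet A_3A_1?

Barycentric coordinates of P with respect to A_1A_2A_3: (1/4, 1/4, 1/2).
On side A_3A_1 the A_2-coordinate is zero; dropping P's A_2-weight 1/4 and renormalizing the remaining 1/2 : 1/4 gives weights 2/3, 1/3 on A_3, A_1.
Q = (2/3)·(29/2, -14) + (1/3)·(17/2, -16) = (25/2, -44/3).

(25/2, -44/3)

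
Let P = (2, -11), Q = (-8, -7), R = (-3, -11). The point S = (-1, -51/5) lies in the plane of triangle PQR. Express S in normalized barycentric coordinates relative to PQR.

Signed area of the reference triangle: [PQR] = ½·(2·(-7−(-11)) + (-8)·(-11−(-11)) + (-3)·(-11−(-7))) = ½·(8 + 0 + 12) = 10.
[SQR] = ½·((-1)·(-7−(-11)) + (-8)·(-11−(-51/5)) + (-3)·(-51/5−(-7))) = ½·(-4 + 32/5 + 48/5) = 6, so the P-coordinate is 6/10 = 3/5.
[PSR] = ½·(2·(-51/5−(-11)) + (-1)·(-11−(-11)) + (-3)·(-11−(-51/5))) = ½·(8/5 + 0 + 12/5) = 2, so the Q-coordinate is 1/5.
[PQS] = ½·(2·(-7−(-51/5)) + (-8)·(-51/5−(-11)) + (-1)·(-11−(-7))) = ½·(32/5 − 32/5 + 4) = 2, so the R-coordinate is 1/5.

(3/5, 1/5, 1/5)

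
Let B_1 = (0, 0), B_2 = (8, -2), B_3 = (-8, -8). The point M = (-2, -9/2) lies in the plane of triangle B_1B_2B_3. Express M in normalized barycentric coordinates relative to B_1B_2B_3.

Signed area of the reference triangle: [B_1B_2B_3] = ½·(0·(-2−(-8)) + 8·(-8−0) + (-8)·(0−(-2))) = ½·(0 − 64 − 16) = -40.
[MB_2B_3] = ½·((-2)·(-2−(-8)) + 8·(-8−(-9/2)) + (-8)·(-9/2−(-2))) = ½·(-12 − 28 + 20) = -10, so the B_1-coordinate is (-10)/(-40) = 1/4.
[B_1MB_3] = ½·(0·(-9/2−(-8)) + (-2)·(-8−0) + (-8)·(0−(-9/2))) = ½·(0 + 16 − 36) = -10, so the B_2-coordinate is 1/4.
[B_1B_2M] = ½·(0·(-2−(-9/2)) + 8·(-9/2−0) + (-2)·(0−(-2))) = ½·(0 − 36 − 4) = -20, so the B_3-coordinate is 1/2.

(1/4, 1/4, 1/2)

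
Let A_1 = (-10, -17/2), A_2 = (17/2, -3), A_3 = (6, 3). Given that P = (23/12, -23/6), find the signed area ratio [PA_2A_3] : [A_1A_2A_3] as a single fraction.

[A_1A_2A_3] = ½·((-10)·(-3−3) + (17/2)·(3−(-17/2)) + 6·(-17/2−(-3))) = ½·(60 + 391/4 − 33) = 499/8.
[PA_2A_3] = ½·((23/12)·(-3−3) + (17/2)·(3−(-23/6)) + 6·(-23/6−(-3))) = ½·(-23/2 + 697/12 − 5) = 499/24, so the ratio is (499/24)/(499/8) = 1/3.

1/3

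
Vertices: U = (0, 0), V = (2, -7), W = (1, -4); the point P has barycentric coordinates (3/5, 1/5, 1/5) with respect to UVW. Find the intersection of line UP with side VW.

Line UP meets VW where the U-coordinate vanishes; zeroing P's U-weight and renormalizing leaves V, W-weights 1/5 : 1/5 → (1/2, 1/2).
So Q = (1/2)·V + (1/2)·W = (3/2, -11/2).

(3/2, -11/2)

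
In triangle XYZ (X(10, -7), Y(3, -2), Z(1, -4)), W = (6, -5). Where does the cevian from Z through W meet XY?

Barycentric coordinates of W with respect to XYZ: (1/2, 1/4, 1/4).
On side XY the Z-coordinate is zero; dropping W's Z-weight 1/4 and renormalizing the remaining 1/2 : 1/4 gives weights 2/3, 1/3 on X, Y.
V = (2/3)·(10, -7) + (1/3)·(3, -2) = (23/3, -16/3).

(23/3, -16/3)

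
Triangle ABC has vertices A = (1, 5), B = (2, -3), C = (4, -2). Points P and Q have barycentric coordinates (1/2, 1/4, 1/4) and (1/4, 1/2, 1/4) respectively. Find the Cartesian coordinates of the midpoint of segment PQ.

(17/8, 1/4)

Barycentric coordinates of the midpoint are the average: (3/8, 3/8, 1/4).
Converting: (3/8)·A + (3/8)·B + (1/4)·C = (17/8, 1/4).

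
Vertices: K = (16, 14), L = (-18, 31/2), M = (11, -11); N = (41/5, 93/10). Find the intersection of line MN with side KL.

(15/2, 115/8)

Barycentric coordinates of N with respect to KLM: (3/5, 1/5, 1/5).
On side KL the M-coordinate is zero; dropping N's M-weight 1/5 and renormalizing the remaining 3/5 : 1/5 gives weights 3/4, 1/4 on K, L.
J = (3/4)·(16, 14) + (1/4)·(-18, 31/2) = (15/2, 115/8).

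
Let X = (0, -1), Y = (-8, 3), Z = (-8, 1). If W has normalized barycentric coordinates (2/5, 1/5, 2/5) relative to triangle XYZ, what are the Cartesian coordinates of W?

(-24/5, 3/5)

W = (2/5)·X + (1/5)·Y + (2/5)·Z.
x-coordinate: (2/5)·0 + (1/5)·(-8) + (2/5)·(-8) = -24/5.
y-coordinate: (2/5)·(-1) + (1/5)·3 + (2/5)·1 = 3/5.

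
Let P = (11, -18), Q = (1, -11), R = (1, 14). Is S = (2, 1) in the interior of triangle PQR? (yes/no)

Barycentric coordinates of S: (1/10, 49/125, 127/250).
The three coordinates are positive, positive, positive; a point is interior exactly when all three are positive.

yes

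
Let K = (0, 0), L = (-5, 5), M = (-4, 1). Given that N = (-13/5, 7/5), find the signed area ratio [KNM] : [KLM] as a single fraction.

[KLM] = ½·(0·(5−1) + (-5)·(1−0) + (-4)·(0−5)) = ½·(0 − 5 + 20) = 15/2.
[KNM] = ½·(0·(7/5−1) + (-13/5)·(1−0) + (-4)·(0−(7/5))) = ½·(0 − 13/5 + 28/5) = 3/2, so the ratio is (3/2)/(15/2) = 1/5.

1/5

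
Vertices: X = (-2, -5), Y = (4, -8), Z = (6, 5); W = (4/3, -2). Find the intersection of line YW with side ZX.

Barycentric coordinates of W with respect to XYZ: (5/9, 1/9, 1/3).
On side ZX the Y-coordinate is zero; dropping W's Y-weight 1/9 and renormalizing the remaining 1/3 : 5/9 gives weights 3/8, 5/8 on Z, X.
V = (3/8)·(6, 5) + (5/8)·(-2, -5) = (1, -5/4).

(1, -5/4)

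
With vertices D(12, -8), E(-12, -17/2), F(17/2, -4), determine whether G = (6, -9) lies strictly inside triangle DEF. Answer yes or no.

no

Barycentric coordinates of G: (365/391, 110/391, -84/391).
The three coordinates are positive, positive, negative; a point is interior exactly when all three are positive.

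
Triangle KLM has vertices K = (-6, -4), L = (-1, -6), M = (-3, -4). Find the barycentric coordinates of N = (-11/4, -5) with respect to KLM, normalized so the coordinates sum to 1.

(1/4, 1/2, 1/4)

Signed area of the reference triangle: [KLM] = ½·((-6)·(-6−(-4)) + (-1)·(-4−(-4)) + (-3)·(-4−(-6))) = ½·(12 + 0 − 6) = 3.
[NLM] = ½·((-11/4)·(-6−(-4)) + (-1)·(-4−(-5)) + (-3)·(-5−(-6))) = ½·(11/2 − 1 − 3) = 3/4, so the K-coordinate is (3/4)/3 = 1/4.
[KNM] = ½·((-6)·(-5−(-4)) + (-11/4)·(-4−(-4)) + (-3)·(-4−(-5))) = ½·(6 + 0 − 3) = 3/2, so the L-coordinate is 1/2.
[KLN] = ½·((-6)·(-6−(-5)) + (-1)·(-5−(-4)) + (-11/4)·(-4−(-6))) = ½·(6 + 1 − 11/2) = 3/4, so the M-coordinate is 1/4.
Check: 1/4 + 1/2 + 1/4 = 1.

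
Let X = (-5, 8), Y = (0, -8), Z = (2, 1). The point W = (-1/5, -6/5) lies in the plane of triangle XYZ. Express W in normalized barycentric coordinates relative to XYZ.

Signed area of the reference triangle: [XYZ] = ½·((-5)·(-8−1) + 0·(1−8) + 2·(8−(-8))) = ½·(45 + 0 + 32) = 77/2.
[WYZ] = ½·((-1/5)·(-8−1) + 0·(1−(-6/5)) + 2·(-6/5−(-8))) = ½·(9/5 + 0 + 68/5) = 77/10, so the X-coordinate is (77/10)/(77/2) = 1/5.
[XWZ] = ½·((-5)·(-6/5−1) + (-1/5)·(1−8) + 2·(8−(-6/5))) = ½·(11 + 7/5 + 92/5) = 77/5, so the Y-coordinate is 2/5.
[XYW] = ½·((-5)·(-8−(-6/5)) + 0·(-6/5−8) + (-1/5)·(8−(-8))) = ½·(34 + 0 − 16/5) = 77/5, so the Z-coordinate is 2/5.
Check: 1/5 + 2/5 + 2/5 = 1.

(1/5, 2/5, 2/5)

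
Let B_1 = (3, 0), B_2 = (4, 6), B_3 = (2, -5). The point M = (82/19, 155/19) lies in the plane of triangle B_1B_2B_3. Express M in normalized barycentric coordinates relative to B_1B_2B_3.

(-16/19, 30/19, 5/19)

Signed area of the reference triangle: [B_1B_2B_3] = ½·(3·(6−(-5)) + 4·(-5−0) + 2·(0−6)) = ½·(33 − 20 − 12) = 1/2.
[MB_2B_3] = ½·((82/19)·(6−(-5)) + 4·(-5−(155/19)) + 2·(155/19−6)) = ½·(902/19 − 1000/19 + 82/19) = -8/19, so the B_1-coordinate is (-8/19)/(1/2) = -16/19.
[B_1MB_3] = ½·(3·(155/19−(-5)) + (82/19)·(-5−0) + 2·(0−(155/19))) = ½·(750/19 − 410/19 − 310/19) = 15/19, so the B_2-coordinate is 30/19.
[B_1B_2M] = ½·(3·(6−(155/19)) + 4·(155/19−0) + (82/19)·(0−6)) = ½·(-123/19 + 620/19 − 492/19) = 5/38, so the B_3-coordinate is 5/19.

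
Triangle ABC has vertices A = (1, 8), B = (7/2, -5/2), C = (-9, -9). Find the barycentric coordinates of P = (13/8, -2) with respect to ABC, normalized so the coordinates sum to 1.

(1/8, 3/4, 1/8)

Signed area of the reference triangle: [ABC] = ½·(1·(-5/2−(-9)) + (7/2)·(-9−8) + (-9)·(8−(-5/2))) = ½·(13/2 − 119/2 − 189/2) = -295/4.
[PBC] = ½·((13/8)·(-5/2−(-9)) + (7/2)·(-9−(-2)) + (-9)·(-2−(-5/2))) = ½·(169/16 − 49/2 − 9/2) = -295/32, so the A-coordinate is (-295/32)/(-295/4) = 1/8.
[APC] = ½·(1·(-2−(-9)) + (13/8)·(-9−8) + (-9)·(8−(-2))) = ½·(7 − 221/8 − 90) = -885/16, so the B-coordinate is 3/4.
[ABP] = ½·(1·(-5/2−(-2)) + (7/2)·(-2−8) + (13/8)·(8−(-5/2))) = ½·(-1/2 − 35 + 273/16) = -295/32, so the C-coordinate is 1/8.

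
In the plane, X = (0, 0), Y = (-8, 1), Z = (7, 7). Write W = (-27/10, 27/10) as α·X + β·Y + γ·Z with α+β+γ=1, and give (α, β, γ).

Signed area of the reference triangle: [XYZ] = ½·(0·(1−7) + (-8)·(7−0) + 7·(0−1)) = ½·(0 − 56 − 7) = -63/2.
[WYZ] = ½·((-27/10)·(1−7) + (-8)·(7−(27/10)) + 7·(27/10−1)) = ½·(81/5 − 172/5 + 119/10) = -63/20, so the X-coordinate is (-63/20)/(-63/2) = 1/10.
[XWZ] = ½·(0·(27/10−7) + (-27/10)·(7−0) + 7·(0−(27/10))) = ½·(0 − 189/10 − 189/10) = -189/10, so the Y-coordinate is 3/5.
[XYW] = ½·(0·(1−(27/10)) + (-8)·(27/10−0) + (-27/10)·(0−1)) = ½·(0 − 108/5 + 27/10) = -189/20, so the Z-coordinate is 3/10.
Check: 1/10 + 3/5 + 3/10 = 1.

(1/10, 3/5, 3/10)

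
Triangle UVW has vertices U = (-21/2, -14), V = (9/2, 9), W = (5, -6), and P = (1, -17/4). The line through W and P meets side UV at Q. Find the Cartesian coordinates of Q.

Barycentric coordinates of P with respect to UVW: (1/4, 1/4, 1/2).
On side UV the W-coordinate is zero; dropping P's W-weight 1/2 and renormalizing the remaining 1/4 : 1/4 gives weights 1/2, 1/2 on U, V.
Q = (1/2)·(-21/2, -14) + (1/2)·(9/2, 9) = (-3, -5/2).

(-3, -5/2)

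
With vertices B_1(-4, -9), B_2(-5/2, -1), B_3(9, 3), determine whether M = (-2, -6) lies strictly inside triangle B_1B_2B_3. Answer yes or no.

Barycentric coordinates of M: (119/172, 15/86, 23/172).
The three coordinates are positive, positive, positive; a point is interior exactly when all three are positive.

yes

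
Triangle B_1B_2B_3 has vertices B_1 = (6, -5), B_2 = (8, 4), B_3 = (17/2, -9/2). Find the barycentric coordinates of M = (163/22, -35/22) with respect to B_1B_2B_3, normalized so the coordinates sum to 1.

Signed area of the reference triangle: [B_1B_2B_3] = ½·(6·(4−(-9/2)) + 8·(-9/2−(-5)) + (17/2)·(-5−4)) = ½·(51 + 4 − 153/2) = -43/4.
[MB_2B_3] = ½·((163/22)·(4−(-9/2)) + 8·(-9/2−(-35/22)) + (17/2)·(-35/22−4)) = ½·(2771/44 − 256/11 − 2091/44) = -43/11, so the B_1-coordinate is (-43/11)/(-43/4) = 4/11.
[B_1MB_3] = ½·(6·(-35/22−(-9/2)) + (163/22)·(-9/2−(-5)) + (17/2)·(-5−(-35/22))) = ½·(192/11 + 163/44 − 1275/44) = -43/11, so the B_2-coordinate is 4/11.
[B_1B_2M] = ½·(6·(4−(-35/22)) + 8·(-35/22−(-5)) + (163/22)·(-5−4)) = ½·(369/11 + 300/11 − 1467/22) = -129/44, so the B_3-coordinate is 3/11.
Check: 4/11 + 4/11 + 3/11 = 1.

(4/11, 4/11, 3/11)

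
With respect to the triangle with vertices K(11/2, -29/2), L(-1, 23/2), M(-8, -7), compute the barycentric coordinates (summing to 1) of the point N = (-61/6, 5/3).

Signed area of the reference triangle: [KLM] = ½·((11/2)·(23/2−(-7)) + (-1)·(-7−(-29/2)) + (-8)·(-29/2−(23/2))) = ½·(407/4 − 15/2 + 208) = 1209/8.
[NLM] = ½·((-61/6)·(23/2−(-7)) + (-1)·(-7−(5/3)) + (-8)·(5/3−(23/2))) = ½·(-2257/12 + 26/3 + 236/3) = -403/8, so the K-coordinate is (-403/8)/(1209/8) = -1/3.
[KNM] = ½·((11/2)·(5/3−(-7)) + (-61/6)·(-7−(-29/2)) + (-8)·(-29/2−(5/3))) = ½·(143/3 − 305/4 + 388/3) = 403/8, so the L-coordinate is 1/3.
[KLN] = ½·((11/2)·(23/2−(5/3)) + (-1)·(5/3−(-29/2)) + (-61/6)·(-29/2−(23/2))) = ½·(649/12 − 97/6 + 793/3) = 1209/8, so the M-coordinate is 1.
Check: -1/3 + 1/3 + 1 = 1.

(-1/3, 1/3, 1)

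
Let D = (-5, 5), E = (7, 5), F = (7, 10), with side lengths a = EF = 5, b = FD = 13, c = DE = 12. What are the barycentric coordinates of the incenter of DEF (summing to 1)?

(1/6, 13/30, 2/5)

The incenter has barycentric coordinates proportional to the opposite side lengths: (5 : 13 : 12).
Normalizing by 5+13+12 = 30 gives (1/6, 13/30, 2/5).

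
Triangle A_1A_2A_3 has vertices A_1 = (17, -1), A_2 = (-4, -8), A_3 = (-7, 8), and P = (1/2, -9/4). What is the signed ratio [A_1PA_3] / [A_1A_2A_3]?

1/2

[A_1A_2A_3] = ½·(17·(-8−8) + (-4)·(8−(-1)) + (-7)·(-1−(-8))) = ½·(-272 − 36 − 49) = -357/2.
[A_1PA_3] = ½·(17·(-9/4−8) + (1/2)·(8−(-1)) + (-7)·(-1−(-9/4))) = ½·(-697/4 + 9/2 − 35/4) = -357/4, so the ratio is (-357/4)/(-357/2) = 1/2.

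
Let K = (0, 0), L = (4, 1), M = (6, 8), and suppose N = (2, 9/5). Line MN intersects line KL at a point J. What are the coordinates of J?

Barycentric coordinates of N with respect to KLM: (3/5, 1/5, 1/5).
On side KL the M-coordinate is zero; dropping N's M-weight 1/5 and renormalizing the remaining 3/5 : 1/5 gives weights 3/4, 1/4 on K, L.
J = (3/4)·(0, 0) + (1/4)·(4, 1) = (1, 1/4).

(1, 1/4)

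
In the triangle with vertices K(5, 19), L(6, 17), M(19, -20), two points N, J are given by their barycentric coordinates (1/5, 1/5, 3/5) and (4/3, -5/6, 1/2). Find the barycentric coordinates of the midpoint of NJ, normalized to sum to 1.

(23/30, -19/60, 11/20)

Since both coordinate triples sum to 1, the midpoint's barycentrics are the componentwise average.
(1/5+4/3)/2 = 23/30; similarly -19/60 and 11/20.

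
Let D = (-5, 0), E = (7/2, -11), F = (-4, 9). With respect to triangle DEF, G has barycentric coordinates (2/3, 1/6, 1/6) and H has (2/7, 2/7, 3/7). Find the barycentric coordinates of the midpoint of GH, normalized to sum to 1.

Since both coordinate triples sum to 1, the midpoint's barycentrics are the componentwise average.
(2/3+2/7)/2 = 10/21; similarly 19/84 and 25/84.

(10/21, 19/84, 25/84)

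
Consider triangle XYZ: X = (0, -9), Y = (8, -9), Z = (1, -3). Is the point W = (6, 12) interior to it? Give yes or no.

no

Barycentric coordinates of W: (-45/16, 5/16, 7/2).
The three coordinates are negative, positive, positive; a point is interior exactly when all three are positive.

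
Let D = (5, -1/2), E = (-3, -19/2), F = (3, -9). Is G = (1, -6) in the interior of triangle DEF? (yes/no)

yes

Barycentric coordinates of G: (19/50, 23/50, 4/25).
The three coordinates are positive, positive, positive; a point is interior exactly when all three are positive.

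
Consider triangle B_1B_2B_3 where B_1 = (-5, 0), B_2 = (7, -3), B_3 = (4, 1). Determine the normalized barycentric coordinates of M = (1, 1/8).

(3/8, 1/8, 1/2)

Signed area of the reference triangle: [B_1B_2B_3] = ½·((-5)·(-3−1) + 7·(1−0) + 4·(0−(-3))) = ½·(20 + 7 + 12) = 39/2.
[MB_2B_3] = ½·(1·(-3−1) + 7·(1−(1/8)) + 4·(1/8−(-3))) = ½·(-4 + 49/8 + 25/2) = 117/16, so the B_1-coordinate is (117/16)/(39/2) = 3/8.
[B_1MB_3] = ½·((-5)·(1/8−1) + 1·(1−0) + 4·(0−(1/8))) = ½·(35/8 + 1 − 1/2) = 39/16, so the B_2-coordinate is 1/8.
[B_1B_2M] = ½·((-5)·(-3−(1/8)) + 7·(1/8−0) + 1·(0−(-3))) = ½·(125/8 + 7/8 + 3) = 39/4, so the B_3-coordinate is 1/2.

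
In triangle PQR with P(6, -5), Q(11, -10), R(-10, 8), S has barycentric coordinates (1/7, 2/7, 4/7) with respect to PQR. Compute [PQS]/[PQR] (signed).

4/7

The signed ratio [PQS]/[PQR] equals the barycentric coordinate of S at vertex R, which is 4/7.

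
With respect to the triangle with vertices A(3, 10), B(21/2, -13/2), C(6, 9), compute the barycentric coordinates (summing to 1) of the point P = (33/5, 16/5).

Signed area of the reference triangle: [ABC] = ½·(3·(-13/2−9) + (21/2)·(9−10) + 6·(10−(-13/2))) = ½·(-93/2 − 21/2 + 99) = 21.
[PBC] = ½·((33/5)·(-13/2−9) + (21/2)·(9−(16/5)) + 6·(16/5−(-13/2))) = ½·(-1023/10 + 609/10 + 291/5) = 42/5, so the A-coordinate is (42/5)/21 = 2/5.
[APC] = ½·(3·(16/5−9) + (33/5)·(9−10) + 6·(10−(16/5))) = ½·(-87/5 − 33/5 + 204/5) = 42/5, so the B-coordinate is 2/5.
[ABP] = ½·(3·(-13/2−(16/5)) + (21/2)·(16/5−10) + (33/5)·(10−(-13/2))) = ½·(-291/10 − 357/5 + 1089/10) = 21/5, so the C-coordinate is 1/5.
Check: 2/5 + 2/5 + 1/5 = 1.

(2/5, 2/5, 1/5)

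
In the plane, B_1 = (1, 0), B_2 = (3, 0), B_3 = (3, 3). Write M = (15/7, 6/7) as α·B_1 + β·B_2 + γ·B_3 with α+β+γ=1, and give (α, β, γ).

(3/7, 2/7, 2/7)

Signed area of the reference triangle: [B_1B_2B_3] = ½·(1·(0−3) + 3·(3−0) + 3·(0−0)) = ½·(-3 + 9 + 0) = 3.
[MB_2B_3] = ½·((15/7)·(0−3) + 3·(3−(6/7)) + 3·(6/7−0)) = ½·(-45/7 + 45/7 + 18/7) = 9/7, so the B_1-coordinate is (9/7)/3 = 3/7.
[B_1MB_3] = ½·(1·(6/7−3) + (15/7)·(3−0) + 3·(0−(6/7))) = ½·(-15/7 + 45/7 − 18/7) = 6/7, so the B_2-coordinate is 2/7.
[B_1B_2M] = ½·(1·(0−(6/7)) + 3·(6/7−0) + (15/7)·(0−0)) = ½·(-6/7 + 18/7 + 0) = 6/7, so the B_3-coordinate is 2/7.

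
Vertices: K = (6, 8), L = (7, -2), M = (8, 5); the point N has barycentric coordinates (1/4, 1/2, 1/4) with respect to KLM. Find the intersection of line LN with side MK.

(7, 13/2)

Line LN meets MK where the L-coordinate vanishes; zeroing N's L-weight and renormalizing leaves M, K-weights 1/4 : 1/4 → (1/2, 1/2).
So J = (1/2)·M + (1/2)·K = (7, 13/2).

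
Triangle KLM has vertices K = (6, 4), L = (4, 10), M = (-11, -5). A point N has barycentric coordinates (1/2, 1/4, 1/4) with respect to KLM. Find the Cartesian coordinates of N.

(5/4, 13/4)

N = (1/2)·K + (1/4)·L + (1/4)·M.
x-coordinate: (1/2)·6 + (1/4)·4 + (1/4)·(-11) = 5/4.
y-coordinate: (1/2)·4 + (1/4)·10 + (1/4)·(-5) = 13/4.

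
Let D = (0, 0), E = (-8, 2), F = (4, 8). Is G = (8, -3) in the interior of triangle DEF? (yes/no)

no

Barycentric coordinates of G: (13/6, -19/18, -1/9).
The three coordinates are positive, negative, negative; a point is interior exactly when all three are positive.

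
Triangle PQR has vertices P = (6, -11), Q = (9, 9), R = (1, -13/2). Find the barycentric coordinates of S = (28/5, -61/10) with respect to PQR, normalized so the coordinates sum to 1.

Signed area of the reference triangle: [PQR] = ½·(6·(9−(-13/2)) + 9·(-13/2−(-11)) + 1·(-11−9)) = ½·(93 + 81/2 − 20) = 227/4.
[SQR] = ½·((28/5)·(9−(-13/2)) + 9·(-13/2−(-61/10)) + 1·(-61/10−9)) = ½·(434/5 − 18/5 − 151/10) = 681/20, so the P-coordinate is (681/20)/(227/4) = 3/5.
[PSR] = ½·(6·(-61/10−(-13/2)) + (28/5)·(-13/2−(-11)) + 1·(-11−(-61/10))) = ½·(12/5 + 126/5 − 49/10) = 227/20, so the Q-coordinate is 1/5.
[PQS] = ½·(6·(9−(-61/10)) + 9·(-61/10−(-11)) + (28/5)·(-11−9)) = ½·(453/5 + 441/10 − 112) = 227/20, so the R-coordinate is 1/5.
Check: 3/5 + 1/5 + 1/5 = 1.

(3/5, 1/5, 1/5)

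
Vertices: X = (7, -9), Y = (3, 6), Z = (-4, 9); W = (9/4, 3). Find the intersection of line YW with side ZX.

Barycentric coordinates of W with respect to XYZ: (1/4, 1/2, 1/4).
On side ZX the Y-coordinate is zero; dropping W's Y-weight 1/2 and renormalizing the remaining 1/4 : 1/4 gives weights 1/2, 1/2 on Z, X.
V = (1/2)·(-4, 9) + (1/2)·(7, -9) = (3/2, 0).

(3/2, 0)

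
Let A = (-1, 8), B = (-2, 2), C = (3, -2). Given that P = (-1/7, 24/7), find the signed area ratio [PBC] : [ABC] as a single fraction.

[ABC] = ½·((-1)·(2−(-2)) + (-2)·(-2−8) + 3·(8−2)) = ½·(-4 + 20 + 18) = 17.
[PBC] = ½·((-1/7)·(2−(-2)) + (-2)·(-2−(24/7)) + 3·(24/7−2)) = ½·(-4/7 + 76/7 + 30/7) = 51/7, so the ratio is (51/7)/17 = 3/7.

3/7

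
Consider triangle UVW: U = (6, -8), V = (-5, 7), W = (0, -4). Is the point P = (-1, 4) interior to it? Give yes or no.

no

Barycentric coordinates of P: (29/46, 22/23, -27/46).
The three coordinates are positive, positive, negative; a point is interior exactly when all three are positive.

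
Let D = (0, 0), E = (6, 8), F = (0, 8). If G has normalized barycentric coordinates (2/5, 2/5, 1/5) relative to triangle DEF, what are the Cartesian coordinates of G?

G = (2/5)·D + (2/5)·E + (1/5)·F.
x-coordinate: (2/5)·0 + (2/5)·6 + (1/5)·0 = 12/5.
y-coordinate: (2/5)·0 + (2/5)·8 + (1/5)·8 = 24/5.

(12/5, 24/5)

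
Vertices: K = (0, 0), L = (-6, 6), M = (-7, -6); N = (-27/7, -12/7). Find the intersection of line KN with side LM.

(-27/4, -3)

Barycentric coordinates of N with respect to KLM: (3/7, 1/7, 3/7).
On side LM the K-coordinate is zero; dropping N's K-weight 3/7 and renormalizing the remaining 1/7 : 3/7 gives weights 1/4, 3/4 on L, M.
J = (1/4)·(-6, 6) + (3/4)·(-7, -6) = (-27/4, -3).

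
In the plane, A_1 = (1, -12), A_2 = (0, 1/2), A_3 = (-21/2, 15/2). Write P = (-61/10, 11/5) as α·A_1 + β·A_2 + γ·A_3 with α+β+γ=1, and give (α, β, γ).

Signed area of the reference triangle: [A_1A_2A_3] = ½·(1·(1/2−(15/2)) + 0·(15/2−(-12)) + (-21/2)·(-12−(1/2))) = ½·(-7 + 0 + 525/4) = 497/8.
[PA_2A_3] = ½·((-61/10)·(1/2−(15/2)) + 0·(15/2−(11/5)) + (-21/2)·(11/5−(1/2))) = ½·(427/10 + 0 − 357/20) = 497/40, so the A_1-coordinate is (497/40)/(497/8) = 1/5.
[A_1PA_3] = ½·(1·(11/5−(15/2)) + (-61/10)·(15/2−(-12)) + (-21/2)·(-12−(11/5))) = ½·(-53/10 − 2379/20 + 1491/10) = 497/40, so the A_2-coordinate is 1/5.
[A_1A_2P] = ½·(1·(1/2−(11/5)) + 0·(11/5−(-12)) + (-61/10)·(-12−(1/2))) = ½·(-17/10 + 0 + 305/4) = 1491/40, so the A_3-coordinate is 3/5.
Check: 1/5 + 1/5 + 3/5 = 1.

(1/5, 1/5, 3/5)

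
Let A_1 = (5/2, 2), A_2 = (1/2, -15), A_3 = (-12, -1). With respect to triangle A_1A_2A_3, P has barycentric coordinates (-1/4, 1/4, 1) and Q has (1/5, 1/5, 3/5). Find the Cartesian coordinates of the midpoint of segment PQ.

(-191/20, -169/40)

Barycentric coordinates of the midpoint are the average: (-1/40, 9/40, 4/5).
Converting: (-1/40)·A_1 + (9/40)·A_2 + (4/5)·A_3 = (-191/20, -169/40).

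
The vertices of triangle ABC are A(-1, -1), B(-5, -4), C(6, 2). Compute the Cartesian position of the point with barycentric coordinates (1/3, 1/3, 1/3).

P = (1/3)·A + (1/3)·B + (1/3)·C.
x-coordinate: (1/3)·(-1) + (1/3)·(-5) + (1/3)·6 = 0.
y-coordinate: (1/3)·(-1) + (1/3)·(-4) + (1/3)·2 = -1.

(0, -1)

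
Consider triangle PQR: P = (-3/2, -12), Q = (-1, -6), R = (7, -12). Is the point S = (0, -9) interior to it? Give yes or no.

yes

Barycentric coordinates of S: (6/17, 1/2, 5/34).
The three coordinates are positive, positive, positive; a point is interior exactly when all three are positive.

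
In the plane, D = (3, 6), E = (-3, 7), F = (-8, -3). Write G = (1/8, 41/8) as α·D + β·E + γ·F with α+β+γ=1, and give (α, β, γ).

Signed area of the reference triangle: [DEF] = ½·(3·(7−(-3)) + (-3)·(-3−6) + (-8)·(6−7)) = ½·(30 + 27 + 8) = 65/2.
[GEF] = ½·((1/8)·(7−(-3)) + (-3)·(-3−(41/8)) + (-8)·(41/8−7)) = ½·(5/4 + 195/8 + 15) = 325/16, so the D-coordinate is (325/16)/(65/2) = 5/8.
[DGF] = ½·(3·(41/8−(-3)) + (1/8)·(-3−6) + (-8)·(6−(41/8))) = ½·(195/8 − 9/8 − 7) = 65/8, so the E-coordinate is 1/4.
[DEG] = ½·(3·(7−(41/8)) + (-3)·(41/8−6) + (1/8)·(6−7)) = ½·(45/8 + 21/8 − 1/8) = 65/16, so the F-coordinate is 1/8.

(5/8, 1/4, 1/8)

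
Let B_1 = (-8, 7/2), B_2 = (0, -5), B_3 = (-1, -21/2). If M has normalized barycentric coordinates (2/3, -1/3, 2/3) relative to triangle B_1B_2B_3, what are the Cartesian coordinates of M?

M = (2/3)·B_1 + (-1/3)·B_2 + (2/3)·B_3.
x-coordinate: (2/3)·(-8) + (-1/3)·0 + (2/3)·(-1) = -6.
y-coordinate: (2/3)·(7/2) + (-1/3)·(-5) + (2/3)·(-21/2) = -3.

(-6, -3)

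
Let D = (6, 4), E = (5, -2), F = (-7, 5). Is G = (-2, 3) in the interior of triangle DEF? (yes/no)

yes

Barycentric coordinates of G: (11/79, 21/79, 47/79).
The three coordinates are positive, positive, positive; a point is interior exactly when all three are positive.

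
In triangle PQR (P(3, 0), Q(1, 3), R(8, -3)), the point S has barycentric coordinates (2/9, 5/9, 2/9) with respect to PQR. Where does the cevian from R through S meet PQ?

Line RS meets PQ where the R-coordinate vanishes; zeroing S's R-weight and renormalizing leaves P, Q-weights 2/9 : 5/9 → (2/7, 5/7).
So T = (2/7)·P + (5/7)·Q = (11/7, 15/7).

(11/7, 15/7)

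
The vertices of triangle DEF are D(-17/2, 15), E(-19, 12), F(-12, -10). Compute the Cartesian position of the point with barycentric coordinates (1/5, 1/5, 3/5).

G = (1/5)·D + (1/5)·E + (3/5)·F.
x-coordinate: (1/5)·(-17/2) + (1/5)·(-19) + (3/5)·(-12) = -127/10.
y-coordinate: (1/5)·15 + (1/5)·12 + (3/5)·(-10) = -3/5.

(-127/10, -3/5)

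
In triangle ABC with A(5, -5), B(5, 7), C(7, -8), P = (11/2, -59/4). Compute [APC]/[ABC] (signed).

-3/4

[ABC] = ½·(5·(7−(-8)) + 5·(-8−(-5)) + 7·(-5−7)) = ½·(75 − 15 − 84) = -12.
[APC] = ½·(5·(-59/4−(-8)) + (11/2)·(-8−(-5)) + 7·(-5−(-59/4))) = ½·(-135/4 − 33/2 + 273/4) = 9, so the ratio is 9/(-12) = -3/4.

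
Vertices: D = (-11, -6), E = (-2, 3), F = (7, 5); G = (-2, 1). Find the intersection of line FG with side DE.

(-28/5, -3/5)

Barycentric coordinates of G with respect to DEF: (2/7, 3/7, 2/7).
On side DE the F-coordinate is zero; dropping G's F-weight 2/7 and renormalizing the remaining 2/7 : 3/7 gives weights 2/5, 3/5 on D, E.
H = (2/5)·(-11, -6) + (3/5)·(-2, 3) = (-28/5, -3/5).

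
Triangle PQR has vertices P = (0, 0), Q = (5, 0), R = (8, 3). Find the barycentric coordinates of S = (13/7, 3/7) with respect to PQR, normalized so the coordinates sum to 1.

(5/7, 1/7, 1/7)

Signed area of the reference triangle: [PQR] = ½·(0·(0−3) + 5·(3−0) + 8·(0−0)) = ½·(0 + 15 + 0) = 15/2.
[SQR] = ½·((13/7)·(0−3) + 5·(3−(3/7)) + 8·(3/7−0)) = ½·(-39/7 + 90/7 + 24/7) = 75/14, so the P-coordinate is (75/14)/(15/2) = 5/7.
[PSR] = ½·(0·(3/7−3) + (13/7)·(3−0) + 8·(0−(3/7))) = ½·(0 + 39/7 − 24/7) = 15/14, so the Q-coordinate is 1/7.
[PQS] = ½·(0·(0−(3/7)) + 5·(3/7−0) + (13/7)·(0−0)) = ½·(0 + 15/7 + 0) = 15/14, so the R-coordinate is 1/7.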